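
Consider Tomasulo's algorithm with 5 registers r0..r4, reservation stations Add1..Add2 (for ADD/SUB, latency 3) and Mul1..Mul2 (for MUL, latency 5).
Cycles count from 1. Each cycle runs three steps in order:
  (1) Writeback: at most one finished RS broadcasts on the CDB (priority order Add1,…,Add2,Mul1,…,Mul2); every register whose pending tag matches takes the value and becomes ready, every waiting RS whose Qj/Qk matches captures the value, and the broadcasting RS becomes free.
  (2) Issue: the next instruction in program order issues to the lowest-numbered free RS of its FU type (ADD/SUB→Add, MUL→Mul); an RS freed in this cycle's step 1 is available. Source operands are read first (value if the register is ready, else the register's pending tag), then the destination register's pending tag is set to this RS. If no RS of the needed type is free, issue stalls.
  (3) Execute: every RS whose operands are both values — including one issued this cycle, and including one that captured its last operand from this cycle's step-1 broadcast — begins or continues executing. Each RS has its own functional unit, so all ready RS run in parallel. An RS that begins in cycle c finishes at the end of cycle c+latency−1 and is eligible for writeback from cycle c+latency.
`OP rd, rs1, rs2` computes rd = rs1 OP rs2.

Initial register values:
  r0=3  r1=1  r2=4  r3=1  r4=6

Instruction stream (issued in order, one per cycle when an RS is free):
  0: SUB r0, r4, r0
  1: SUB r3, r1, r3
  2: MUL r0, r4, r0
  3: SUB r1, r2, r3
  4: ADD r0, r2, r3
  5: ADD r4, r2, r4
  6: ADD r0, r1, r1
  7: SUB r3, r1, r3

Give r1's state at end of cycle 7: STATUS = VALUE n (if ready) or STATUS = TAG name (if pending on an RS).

STATUS = TAG Add1

c1: issue SUB r0<-Add1 | r0:Add1,r1:1,r2:4,r3:1,r4:6
c2: issue SUB r3<-Add2 | r0:Add1,r1:1,r2:4,r3:Add2,r4:6
c3: issue MUL r0<-Mul1 | r0:Mul1,r1:1,r2:4,r3:Add2,r4:6
c4: CDB Add1=3; issue SUB r1<-Add1 | r0:Mul1,r1:Add1,r2:4,r3:Add2,r4:6
c5: CDB Add2=0; issue ADD r0<-Add2 | r0:Add2,r1:Add1,r2:4,r3:0,r4:6
c6: stall | r0:Add2,r1:Add1,r2:4,r3:0,r4:6
c7: stall | r0:Add2,r1:Add1,r2:4,r3:0,r4:6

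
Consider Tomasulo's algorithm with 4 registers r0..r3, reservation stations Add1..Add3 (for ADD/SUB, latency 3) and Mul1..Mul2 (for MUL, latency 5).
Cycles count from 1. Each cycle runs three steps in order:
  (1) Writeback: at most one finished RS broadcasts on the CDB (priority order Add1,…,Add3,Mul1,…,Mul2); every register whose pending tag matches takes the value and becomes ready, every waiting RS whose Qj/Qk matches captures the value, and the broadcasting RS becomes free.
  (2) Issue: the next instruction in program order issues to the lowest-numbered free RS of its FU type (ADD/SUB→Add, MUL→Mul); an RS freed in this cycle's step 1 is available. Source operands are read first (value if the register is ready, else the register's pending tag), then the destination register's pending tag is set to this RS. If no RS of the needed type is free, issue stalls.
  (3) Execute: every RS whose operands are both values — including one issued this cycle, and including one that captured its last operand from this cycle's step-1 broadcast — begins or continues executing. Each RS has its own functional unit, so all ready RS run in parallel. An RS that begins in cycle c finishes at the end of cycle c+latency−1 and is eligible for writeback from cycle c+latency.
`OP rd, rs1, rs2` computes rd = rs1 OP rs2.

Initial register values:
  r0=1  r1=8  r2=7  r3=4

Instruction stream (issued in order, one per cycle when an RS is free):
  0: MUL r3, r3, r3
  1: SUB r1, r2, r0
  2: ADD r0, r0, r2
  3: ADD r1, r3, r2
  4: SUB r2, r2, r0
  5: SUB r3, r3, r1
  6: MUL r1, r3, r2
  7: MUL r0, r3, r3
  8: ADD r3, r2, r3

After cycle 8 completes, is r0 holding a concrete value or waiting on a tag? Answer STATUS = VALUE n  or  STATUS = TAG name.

STATUS = TAG Mul2

  c1: issue MUL r3<-Mul1  regs: r0:1,r1:8,r2:7,r3:Mul1
  c2: issue SUB r1<-Add1  regs: r0:1,r1:Add1,r2:7,r3:Mul1
  c3: issue ADD r0<-Add2  regs: r0:Add2,r1:Add1,r2:7,r3:Mul1
  c4: issue ADD r1<-Add3  regs: r0:Add2,r1:Add3,r2:7,r3:Mul1
  c5: CDB Add1=6; issue SUB r2<-Add1  regs: r0:Add2,r1:Add3,r2:Add1,r3:Mul1
  c6: CDB Add2=8; issue SUB r3<-Add2  regs: r0:8,r1:Add3,r2:Add1,r3:Add2
  c7: CDB Mul1=16; issue MUL r1<-Mul1  regs: r0:8,r1:Mul1,r2:Add1,r3:Add2
  c8: issue MUL r0<-Mul2  regs: r0:Mul2,r1:Mul1,r2:Add1,r3:Add2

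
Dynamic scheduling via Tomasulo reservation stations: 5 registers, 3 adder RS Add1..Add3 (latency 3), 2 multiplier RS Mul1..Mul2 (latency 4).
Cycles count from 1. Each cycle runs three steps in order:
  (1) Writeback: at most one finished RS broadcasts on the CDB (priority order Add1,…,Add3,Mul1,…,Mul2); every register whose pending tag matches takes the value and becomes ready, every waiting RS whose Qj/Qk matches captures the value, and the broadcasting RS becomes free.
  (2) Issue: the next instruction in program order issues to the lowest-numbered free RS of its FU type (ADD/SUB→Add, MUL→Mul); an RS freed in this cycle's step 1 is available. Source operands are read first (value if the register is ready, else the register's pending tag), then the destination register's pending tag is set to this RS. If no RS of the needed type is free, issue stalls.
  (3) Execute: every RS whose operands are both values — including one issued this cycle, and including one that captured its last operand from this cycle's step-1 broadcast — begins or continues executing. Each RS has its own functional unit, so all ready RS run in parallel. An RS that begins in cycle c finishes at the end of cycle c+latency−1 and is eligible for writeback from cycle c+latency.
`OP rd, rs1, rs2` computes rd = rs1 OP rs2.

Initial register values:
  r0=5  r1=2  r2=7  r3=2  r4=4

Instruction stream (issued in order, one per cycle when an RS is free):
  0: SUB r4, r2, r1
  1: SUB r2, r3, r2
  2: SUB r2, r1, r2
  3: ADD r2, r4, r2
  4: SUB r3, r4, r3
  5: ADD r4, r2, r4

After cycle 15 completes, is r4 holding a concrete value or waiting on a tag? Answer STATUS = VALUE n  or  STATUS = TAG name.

STATUS = VALUE 17

cycle 1: issue SUB r4<-Add1 // r0:5,r1:2,r2:7,r3:2,r4:Add1
cycle 2: issue SUB r2<-Add2 // r0:5,r1:2,r2:Add2,r3:2,r4:Add1
cycle 3: issue SUB r2<-Add3 // r0:5,r1:2,r2:Add3,r3:2,r4:Add1
cycle 4: CDB Add1=5; issue ADD r2<-Add1 // r0:5,r1:2,r2:Add1,r3:2,r4:5
cycle 5: CDB Add2=-5; issue SUB r3<-Add2 // r0:5,r1:2,r2:Add1,r3:Add2,r4:5
cycle 6: stall // r0:5,r1:2,r2:Add1,r3:Add2,r4:5
cycle 7: stall // r0:5,r1:2,r2:Add1,r3:Add2,r4:5
cycle 8: CDB Add2=3; issue ADD r4<-Add2 // r0:5,r1:2,r2:Add1,r3:3,r4:Add2
cycle 9: CDB Add3=7 // r0:5,r1:2,r2:Add1,r3:3,r4:Add2
cycle 10: - // r0:5,r1:2,r2:Add1,r3:3,r4:Add2
cycle 11: - // r0:5,r1:2,r2:Add1,r3:3,r4:Add2
cycle 12: CDB Add1=12 // r0:5,r1:2,r2:12,r3:3,r4:Add2
cycle 13: - // r0:5,r1:2,r2:12,r3:3,r4:Add2
cycle 14: - // r0:5,r1:2,r2:12,r3:3,r4:Add2
cycle 15: CDB Add2=17 // r0:5,r1:2,r2:12,r3:3,r4:17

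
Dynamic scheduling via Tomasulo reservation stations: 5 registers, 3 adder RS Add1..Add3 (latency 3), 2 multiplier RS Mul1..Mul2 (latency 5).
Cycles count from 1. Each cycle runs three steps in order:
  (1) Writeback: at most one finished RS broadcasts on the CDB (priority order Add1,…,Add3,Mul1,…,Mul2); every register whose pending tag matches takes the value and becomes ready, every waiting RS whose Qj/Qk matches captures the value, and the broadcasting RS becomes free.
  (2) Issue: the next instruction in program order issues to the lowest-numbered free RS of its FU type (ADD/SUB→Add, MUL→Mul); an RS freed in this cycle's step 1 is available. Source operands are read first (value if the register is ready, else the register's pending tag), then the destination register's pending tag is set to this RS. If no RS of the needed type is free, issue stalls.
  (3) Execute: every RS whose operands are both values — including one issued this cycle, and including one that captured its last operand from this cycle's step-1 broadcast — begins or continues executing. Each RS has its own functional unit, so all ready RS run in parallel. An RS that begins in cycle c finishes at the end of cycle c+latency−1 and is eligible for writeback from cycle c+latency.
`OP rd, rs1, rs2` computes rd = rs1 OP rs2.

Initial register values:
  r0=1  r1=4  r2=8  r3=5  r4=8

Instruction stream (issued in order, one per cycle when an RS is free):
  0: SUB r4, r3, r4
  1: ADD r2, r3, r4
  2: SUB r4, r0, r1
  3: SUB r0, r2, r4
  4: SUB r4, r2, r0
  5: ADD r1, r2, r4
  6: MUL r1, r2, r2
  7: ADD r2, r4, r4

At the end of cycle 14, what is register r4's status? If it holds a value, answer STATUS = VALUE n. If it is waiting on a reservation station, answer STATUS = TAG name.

  c1: issue SUB r4<-Add1  regs: r0:1,r1:4,r2:8,r3:5,r4:Add1
  c2: issue ADD r2<-Add2  regs: r0:1,r1:4,r2:Add2,r3:5,r4:Add1
  c3: issue SUB r4<-Add3  regs: r0:1,r1:4,r2:Add2,r3:5,r4:Add3
  c4: CDB Add1=-3; issue SUB r0<-Add1  regs: r0:Add1,r1:4,r2:Add2,r3:5,r4:Add3
  c5: stall  regs: r0:Add1,r1:4,r2:Add2,r3:5,r4:Add3
  c6: CDB Add3=-3; issue SUB r4<-Add3  regs: r0:Add1,r1:4,r2:Add2,r3:5,r4:Add3
  c7: CDB Add2=2; issue ADD r1<-Add2  regs: r0:Add1,r1:Add2,r2:2,r3:5,r4:Add3
  c8: issue MUL r1<-Mul1  regs: r0:Add1,r1:Mul1,r2:2,r3:5,r4:Add3
  c9: stall  regs: r0:Add1,r1:Mul1,r2:2,r3:5,r4:Add3
  c10: CDB Add1=5; issue ADD r2<-Add1  regs: r0:5,r1:Mul1,r2:Add1,r3:5,r4:Add3
  c11: -  regs: r0:5,r1:Mul1,r2:Add1,r3:5,r4:Add3
  c12: -  regs: r0:5,r1:Mul1,r2:Add1,r3:5,r4:Add3
  c13: CDB Add3=-3  regs: r0:5,r1:Mul1,r2:Add1,r3:5,r4:-3
  c14: CDB Mul1=4  regs: r0:5,r1:4,r2:Add1,r3:5,r4:-3

STATUS = VALUE -3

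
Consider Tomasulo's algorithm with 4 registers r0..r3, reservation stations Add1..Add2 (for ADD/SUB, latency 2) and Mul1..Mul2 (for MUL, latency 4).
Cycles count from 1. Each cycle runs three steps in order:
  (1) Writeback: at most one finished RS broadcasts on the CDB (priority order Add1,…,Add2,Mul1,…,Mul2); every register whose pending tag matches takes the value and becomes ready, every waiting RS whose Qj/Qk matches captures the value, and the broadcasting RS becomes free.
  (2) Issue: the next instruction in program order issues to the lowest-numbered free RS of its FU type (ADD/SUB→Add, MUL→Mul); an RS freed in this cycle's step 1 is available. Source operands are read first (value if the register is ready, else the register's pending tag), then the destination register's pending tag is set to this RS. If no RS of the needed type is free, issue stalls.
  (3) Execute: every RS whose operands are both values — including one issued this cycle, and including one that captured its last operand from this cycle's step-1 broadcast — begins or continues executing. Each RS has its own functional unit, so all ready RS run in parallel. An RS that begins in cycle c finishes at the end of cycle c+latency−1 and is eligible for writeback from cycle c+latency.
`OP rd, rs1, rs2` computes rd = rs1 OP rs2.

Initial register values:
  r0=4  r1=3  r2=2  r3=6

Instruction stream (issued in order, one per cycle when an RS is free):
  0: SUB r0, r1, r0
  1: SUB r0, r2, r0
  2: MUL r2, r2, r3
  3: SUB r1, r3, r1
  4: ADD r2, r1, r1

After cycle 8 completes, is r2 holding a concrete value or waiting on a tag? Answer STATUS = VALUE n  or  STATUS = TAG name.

c1: issue SUB r0<-Add1 | r0:Add1,r1:3,r2:2,r3:6
c2: issue SUB r0<-Add2 | r0:Add2,r1:3,r2:2,r3:6
c3: CDB Add1=-1; issue MUL r2<-Mul1 | r0:Add2,r1:3,r2:Mul1,r3:6
c4: issue SUB r1<-Add1 | r0:Add2,r1:Add1,r2:Mul1,r3:6
c5: CDB Add2=3; issue ADD r2<-Add2 | r0:3,r1:Add1,r2:Add2,r3:6
c6: CDB Add1=3 | r0:3,r1:3,r2:Add2,r3:6
c7: CDB Mul1=12 | r0:3,r1:3,r2:Add2,r3:6
c8: CDB Add2=6 | r0:3,r1:3,r2:6,r3:6

STATUS = VALUE 6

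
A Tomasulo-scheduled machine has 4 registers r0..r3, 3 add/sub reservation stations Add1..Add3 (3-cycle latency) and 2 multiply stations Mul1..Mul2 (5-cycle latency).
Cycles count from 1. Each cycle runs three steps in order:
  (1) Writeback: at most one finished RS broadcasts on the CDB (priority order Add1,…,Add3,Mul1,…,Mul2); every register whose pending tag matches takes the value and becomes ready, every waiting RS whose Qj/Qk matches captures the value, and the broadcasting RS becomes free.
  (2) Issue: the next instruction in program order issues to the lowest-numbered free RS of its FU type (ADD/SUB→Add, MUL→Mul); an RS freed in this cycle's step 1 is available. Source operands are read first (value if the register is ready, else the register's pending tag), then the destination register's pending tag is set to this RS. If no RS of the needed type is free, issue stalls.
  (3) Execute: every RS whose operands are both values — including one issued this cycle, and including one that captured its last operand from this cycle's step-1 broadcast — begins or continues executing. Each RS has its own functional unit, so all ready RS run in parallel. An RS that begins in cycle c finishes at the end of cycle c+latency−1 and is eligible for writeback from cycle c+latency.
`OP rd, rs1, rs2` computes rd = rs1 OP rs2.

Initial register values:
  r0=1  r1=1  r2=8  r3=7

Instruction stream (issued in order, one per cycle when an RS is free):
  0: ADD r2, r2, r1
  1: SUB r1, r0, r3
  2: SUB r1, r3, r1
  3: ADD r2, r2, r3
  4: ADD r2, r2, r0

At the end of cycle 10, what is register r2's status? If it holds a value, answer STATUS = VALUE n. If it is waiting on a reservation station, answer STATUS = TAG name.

cycle 1: issue ADD r2<-Add1 // r0:1,r1:1,r2:Add1,r3:7
cycle 2: issue SUB r1<-Add2 // r0:1,r1:Add2,r2:Add1,r3:7
cycle 3: issue SUB r1<-Add3 // r0:1,r1:Add3,r2:Add1,r3:7
cycle 4: CDB Add1=9; issue ADD r2<-Add1 // r0:1,r1:Add3,r2:Add1,r3:7
cycle 5: CDB Add2=-6; issue ADD r2<-Add2 // r0:1,r1:Add3,r2:Add2,r3:7
cycle 6: - // r0:1,r1:Add3,r2:Add2,r3:7
cycle 7: CDB Add1=16 // r0:1,r1:Add3,r2:Add2,r3:7
cycle 8: CDB Add3=13 // r0:1,r1:13,r2:Add2,r3:7
cycle 9: - // r0:1,r1:13,r2:Add2,r3:7
cycle 10: CDB Add2=17 // r0:1,r1:13,r2:17,r3:7

STATUS = VALUE 17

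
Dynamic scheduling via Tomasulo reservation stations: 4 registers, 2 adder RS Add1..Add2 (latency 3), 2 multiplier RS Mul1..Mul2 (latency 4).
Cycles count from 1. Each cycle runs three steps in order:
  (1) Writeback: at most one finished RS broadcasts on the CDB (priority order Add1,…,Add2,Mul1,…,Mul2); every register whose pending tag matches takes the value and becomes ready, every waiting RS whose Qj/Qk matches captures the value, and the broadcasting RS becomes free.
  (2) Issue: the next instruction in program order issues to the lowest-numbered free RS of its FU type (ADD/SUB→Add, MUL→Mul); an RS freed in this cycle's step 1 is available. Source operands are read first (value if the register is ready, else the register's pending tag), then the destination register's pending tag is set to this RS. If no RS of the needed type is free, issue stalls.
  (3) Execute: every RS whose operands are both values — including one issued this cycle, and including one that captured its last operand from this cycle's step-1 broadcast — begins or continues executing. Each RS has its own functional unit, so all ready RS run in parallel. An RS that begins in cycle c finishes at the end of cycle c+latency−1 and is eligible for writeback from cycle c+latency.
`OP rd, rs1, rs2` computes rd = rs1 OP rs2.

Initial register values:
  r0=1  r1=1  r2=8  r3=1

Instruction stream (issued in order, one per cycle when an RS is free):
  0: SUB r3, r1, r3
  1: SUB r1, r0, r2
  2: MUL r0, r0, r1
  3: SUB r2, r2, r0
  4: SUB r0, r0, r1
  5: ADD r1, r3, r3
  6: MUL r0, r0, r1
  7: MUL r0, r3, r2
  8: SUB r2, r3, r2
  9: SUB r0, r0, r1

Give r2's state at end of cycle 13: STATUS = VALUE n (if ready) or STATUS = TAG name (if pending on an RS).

STATUS = VALUE 15

cycle 1: issue SUB r3<-Add1 // r0:1,r1:1,r2:8,r3:Add1
cycle 2: issue SUB r1<-Add2 // r0:1,r1:Add2,r2:8,r3:Add1
cycle 3: issue MUL r0<-Mul1 // r0:Mul1,r1:Add2,r2:8,r3:Add1
cycle 4: CDB Add1=0; issue SUB r2<-Add1 // r0:Mul1,r1:Add2,r2:Add1,r3:0
cycle 5: CDB Add2=-7; issue SUB r0<-Add2 // r0:Add2,r1:-7,r2:Add1,r3:0
cycle 6: stall // r0:Add2,r1:-7,r2:Add1,r3:0
cycle 7: stall // r0:Add2,r1:-7,r2:Add1,r3:0
cycle 8: stall // r0:Add2,r1:-7,r2:Add1,r3:0
cycle 9: CDB Mul1=-7; stall // r0:Add2,r1:-7,r2:Add1,r3:0
cycle 10: stall // r0:Add2,r1:-7,r2:Add1,r3:0
cycle 11: stall // r0:Add2,r1:-7,r2:Add1,r3:0
cycle 12: CDB Add1=15; issue ADD r1<-Add1 // r0:Add2,r1:Add1,r2:15,r3:0
cycle 13: CDB Add2=0; issue MUL r0<-Mul1 // r0:Mul1,r1:Add1,r2:15,r3:0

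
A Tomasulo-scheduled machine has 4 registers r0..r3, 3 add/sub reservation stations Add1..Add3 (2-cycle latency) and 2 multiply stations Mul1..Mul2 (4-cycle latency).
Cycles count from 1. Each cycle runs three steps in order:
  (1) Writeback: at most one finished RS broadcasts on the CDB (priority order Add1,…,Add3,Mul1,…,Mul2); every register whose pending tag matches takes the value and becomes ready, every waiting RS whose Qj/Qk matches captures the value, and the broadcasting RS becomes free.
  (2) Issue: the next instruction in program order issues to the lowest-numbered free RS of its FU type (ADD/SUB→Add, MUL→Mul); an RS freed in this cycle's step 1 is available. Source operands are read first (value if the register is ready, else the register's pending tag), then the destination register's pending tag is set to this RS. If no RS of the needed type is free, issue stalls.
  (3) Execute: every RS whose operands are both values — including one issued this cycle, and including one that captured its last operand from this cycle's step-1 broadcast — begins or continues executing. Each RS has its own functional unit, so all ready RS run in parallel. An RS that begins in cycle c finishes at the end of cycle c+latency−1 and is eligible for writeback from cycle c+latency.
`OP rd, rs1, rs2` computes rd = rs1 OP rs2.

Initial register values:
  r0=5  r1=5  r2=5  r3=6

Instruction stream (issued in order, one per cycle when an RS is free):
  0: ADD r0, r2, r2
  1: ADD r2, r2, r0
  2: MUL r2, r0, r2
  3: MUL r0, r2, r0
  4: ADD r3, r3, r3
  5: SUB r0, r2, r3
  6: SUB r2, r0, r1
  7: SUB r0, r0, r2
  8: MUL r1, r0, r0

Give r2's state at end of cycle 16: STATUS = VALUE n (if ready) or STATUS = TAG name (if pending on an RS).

cycle 1: issue ADD r0<-Add1 // r0:Add1,r1:5,r2:5,r3:6
cycle 2: issue ADD r2<-Add2 // r0:Add1,r1:5,r2:Add2,r3:6
cycle 3: CDB Add1=10; issue MUL r2<-Mul1 // r0:10,r1:5,r2:Mul1,r3:6
cycle 4: issue MUL r0<-Mul2 // r0:Mul2,r1:5,r2:Mul1,r3:6
cycle 5: CDB Add2=15; issue ADD r3<-Add1 // r0:Mul2,r1:5,r2:Mul1,r3:Add1
cycle 6: issue SUB r0<-Add2 // r0:Add2,r1:5,r2:Mul1,r3:Add1
cycle 7: CDB Add1=12; issue SUB r2<-Add1 // r0:Add2,r1:5,r2:Add1,r3:12
cycle 8: issue SUB r0<-Add3 // r0:Add3,r1:5,r2:Add1,r3:12
cycle 9: CDB Mul1=150; issue MUL r1<-Mul1 // r0:Add3,r1:Mul1,r2:Add1,r3:12
cycle 10: - // r0:Add3,r1:Mul1,r2:Add1,r3:12
cycle 11: CDB Add2=138 // r0:Add3,r1:Mul1,r2:Add1,r3:12
cycle 12: - // r0:Add3,r1:Mul1,r2:Add1,r3:12
cycle 13: CDB Add1=133 // r0:Add3,r1:Mul1,r2:133,r3:12
cycle 14: CDB Mul2=1500 // r0:Add3,r1:Mul1,r2:133,r3:12
cycle 15: CDB Add3=5 // r0:5,r1:Mul1,r2:133,r3:12
cycle 16: - // r0:5,r1:Mul1,r2:133,r3:12

STATUS = VALUE 133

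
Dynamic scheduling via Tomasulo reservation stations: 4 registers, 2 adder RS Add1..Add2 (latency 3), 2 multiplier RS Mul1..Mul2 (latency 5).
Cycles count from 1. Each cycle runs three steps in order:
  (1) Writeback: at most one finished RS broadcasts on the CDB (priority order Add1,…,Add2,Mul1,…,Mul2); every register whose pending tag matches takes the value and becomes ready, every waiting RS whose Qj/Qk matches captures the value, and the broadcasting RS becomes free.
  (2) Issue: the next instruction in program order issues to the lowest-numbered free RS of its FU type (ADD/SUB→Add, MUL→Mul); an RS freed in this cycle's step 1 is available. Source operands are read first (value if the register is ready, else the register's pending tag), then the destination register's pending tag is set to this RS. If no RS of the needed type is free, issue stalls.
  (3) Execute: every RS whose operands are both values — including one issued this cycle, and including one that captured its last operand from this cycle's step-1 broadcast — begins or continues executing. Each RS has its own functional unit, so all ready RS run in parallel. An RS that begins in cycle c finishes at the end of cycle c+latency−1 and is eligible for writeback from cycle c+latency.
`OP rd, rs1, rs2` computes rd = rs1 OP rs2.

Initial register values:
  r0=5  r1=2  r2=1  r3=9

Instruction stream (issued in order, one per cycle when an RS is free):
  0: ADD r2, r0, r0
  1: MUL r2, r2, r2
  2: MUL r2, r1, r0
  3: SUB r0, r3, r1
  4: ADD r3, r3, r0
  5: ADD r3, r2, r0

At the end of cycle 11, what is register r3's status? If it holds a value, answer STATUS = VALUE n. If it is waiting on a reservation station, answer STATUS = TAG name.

cycle 1: issue ADD r2<-Add1 // r0:5,r1:2,r2:Add1,r3:9
cycle 2: issue MUL r2<-Mul1 // r0:5,r1:2,r2:Mul1,r3:9
cycle 3: issue MUL r2<-Mul2 // r0:5,r1:2,r2:Mul2,r3:9
cycle 4: CDB Add1=10; issue SUB r0<-Add1 // r0:Add1,r1:2,r2:Mul2,r3:9
cycle 5: issue ADD r3<-Add2 // r0:Add1,r1:2,r2:Mul2,r3:Add2
cycle 6: stall // r0:Add1,r1:2,r2:Mul2,r3:Add2
cycle 7: CDB Add1=7; issue ADD r3<-Add1 // r0:7,r1:2,r2:Mul2,r3:Add1
cycle 8: CDB Mul2=10 // r0:7,r1:2,r2:10,r3:Add1
cycle 9: CDB Mul1=100 // r0:7,r1:2,r2:10,r3:Add1
cycle 10: CDB Add2=16 // r0:7,r1:2,r2:10,r3:Add1
cycle 11: CDB Add1=17 // r0:7,r1:2,r2:10,r3:17

STATUS = VALUE 17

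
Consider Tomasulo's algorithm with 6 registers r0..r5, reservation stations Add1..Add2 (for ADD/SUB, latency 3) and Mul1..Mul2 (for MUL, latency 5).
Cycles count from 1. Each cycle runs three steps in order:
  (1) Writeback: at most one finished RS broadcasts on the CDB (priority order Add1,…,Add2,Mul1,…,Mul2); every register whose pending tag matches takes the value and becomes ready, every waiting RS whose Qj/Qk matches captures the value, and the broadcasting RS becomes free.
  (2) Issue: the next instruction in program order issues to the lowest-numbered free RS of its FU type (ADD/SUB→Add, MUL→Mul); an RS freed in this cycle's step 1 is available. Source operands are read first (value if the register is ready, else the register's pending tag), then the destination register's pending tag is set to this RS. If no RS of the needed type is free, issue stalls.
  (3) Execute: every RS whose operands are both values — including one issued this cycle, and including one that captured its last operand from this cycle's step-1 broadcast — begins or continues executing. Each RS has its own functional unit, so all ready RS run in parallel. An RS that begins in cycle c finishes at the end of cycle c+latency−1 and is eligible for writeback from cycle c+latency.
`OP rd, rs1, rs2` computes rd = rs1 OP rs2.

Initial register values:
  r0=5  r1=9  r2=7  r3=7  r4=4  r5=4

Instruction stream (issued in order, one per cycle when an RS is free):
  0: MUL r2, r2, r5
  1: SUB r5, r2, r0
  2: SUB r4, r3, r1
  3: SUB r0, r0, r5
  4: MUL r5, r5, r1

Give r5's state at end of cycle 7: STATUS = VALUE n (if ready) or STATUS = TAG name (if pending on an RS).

STATUS = TAG Mul1

cycle 1: issue MUL r2<-Mul1 // r0:5,r1:9,r2:Mul1,r3:7,r4:4,r5:4
cycle 2: issue SUB r5<-Add1 // r0:5,r1:9,r2:Mul1,r3:7,r4:4,r5:Add1
cycle 3: issue SUB r4<-Add2 // r0:5,r1:9,r2:Mul1,r3:7,r4:Add2,r5:Add1
cycle 4: stall // r0:5,r1:9,r2:Mul1,r3:7,r4:Add2,r5:Add1
cycle 5: stall // r0:5,r1:9,r2:Mul1,r3:7,r4:Add2,r5:Add1
cycle 6: CDB Add2=-2; issue SUB r0<-Add2 // r0:Add2,r1:9,r2:Mul1,r3:7,r4:-2,r5:Add1
cycle 7: CDB Mul1=28; issue MUL r5<-Mul1 // r0:Add2,r1:9,r2:28,r3:7,r4:-2,r5:Mul1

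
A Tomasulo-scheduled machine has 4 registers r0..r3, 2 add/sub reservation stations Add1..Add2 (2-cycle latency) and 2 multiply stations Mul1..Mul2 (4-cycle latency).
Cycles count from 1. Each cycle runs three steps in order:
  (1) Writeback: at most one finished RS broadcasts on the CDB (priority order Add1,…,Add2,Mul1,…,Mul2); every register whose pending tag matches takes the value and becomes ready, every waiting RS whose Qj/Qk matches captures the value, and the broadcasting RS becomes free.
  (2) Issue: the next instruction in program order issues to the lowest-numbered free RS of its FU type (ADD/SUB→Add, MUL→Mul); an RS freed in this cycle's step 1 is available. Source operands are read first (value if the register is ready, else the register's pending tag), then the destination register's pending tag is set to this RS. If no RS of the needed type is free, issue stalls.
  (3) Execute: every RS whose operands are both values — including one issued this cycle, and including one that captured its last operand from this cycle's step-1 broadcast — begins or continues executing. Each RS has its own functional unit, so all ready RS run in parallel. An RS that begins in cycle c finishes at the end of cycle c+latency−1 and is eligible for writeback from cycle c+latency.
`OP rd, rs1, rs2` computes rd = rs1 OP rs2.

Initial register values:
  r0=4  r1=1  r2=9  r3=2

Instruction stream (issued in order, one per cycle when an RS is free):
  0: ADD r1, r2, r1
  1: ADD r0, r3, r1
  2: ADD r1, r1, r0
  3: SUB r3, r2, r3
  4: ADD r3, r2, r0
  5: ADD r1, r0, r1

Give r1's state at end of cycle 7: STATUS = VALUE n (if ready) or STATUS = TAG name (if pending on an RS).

STATUS = VALUE 22

cycle 1: issue ADD r1<-Add1 // r0:4,r1:Add1,r2:9,r3:2
cycle 2: issue ADD r0<-Add2 // r0:Add2,r1:Add1,r2:9,r3:2
cycle 3: CDB Add1=10; issue ADD r1<-Add1 // r0:Add2,r1:Add1,r2:9,r3:2
cycle 4: stall // r0:Add2,r1:Add1,r2:9,r3:2
cycle 5: CDB Add2=12; issue SUB r3<-Add2 // r0:12,r1:Add1,r2:9,r3:Add2
cycle 6: stall // r0:12,r1:Add1,r2:9,r3:Add2
cycle 7: CDB Add1=22; issue ADD r3<-Add1 // r0:12,r1:22,r2:9,r3:Add1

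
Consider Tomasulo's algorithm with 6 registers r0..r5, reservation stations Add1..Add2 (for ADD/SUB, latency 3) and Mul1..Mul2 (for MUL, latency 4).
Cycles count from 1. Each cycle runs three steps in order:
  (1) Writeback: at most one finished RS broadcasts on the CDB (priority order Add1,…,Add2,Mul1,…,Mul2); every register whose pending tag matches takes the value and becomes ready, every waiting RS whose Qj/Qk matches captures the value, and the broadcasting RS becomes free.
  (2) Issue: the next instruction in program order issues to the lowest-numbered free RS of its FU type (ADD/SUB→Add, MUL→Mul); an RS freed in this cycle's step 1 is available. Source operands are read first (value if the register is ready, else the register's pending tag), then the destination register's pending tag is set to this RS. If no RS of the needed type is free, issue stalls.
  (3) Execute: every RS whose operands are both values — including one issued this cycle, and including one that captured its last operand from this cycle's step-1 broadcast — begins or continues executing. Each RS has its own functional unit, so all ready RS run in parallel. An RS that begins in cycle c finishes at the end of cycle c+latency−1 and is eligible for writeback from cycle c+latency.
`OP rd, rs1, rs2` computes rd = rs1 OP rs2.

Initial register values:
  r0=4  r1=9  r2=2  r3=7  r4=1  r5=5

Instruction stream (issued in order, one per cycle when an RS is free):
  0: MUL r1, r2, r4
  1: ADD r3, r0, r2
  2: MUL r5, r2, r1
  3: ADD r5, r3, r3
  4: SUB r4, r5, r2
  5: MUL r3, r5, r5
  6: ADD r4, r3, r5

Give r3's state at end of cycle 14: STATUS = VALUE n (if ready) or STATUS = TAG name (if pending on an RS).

  c1: issue MUL r1<-Mul1  regs: r0:4,r1:Mul1,r2:2,r3:7,r4:1,r5:5
  c2: issue ADD r3<-Add1  regs: r0:4,r1:Mul1,r2:2,r3:Add1,r4:1,r5:5
  c3: issue MUL r5<-Mul2  regs: r0:4,r1:Mul1,r2:2,r3:Add1,r4:1,r5:Mul2
  c4: issue ADD r5<-Add2  regs: r0:4,r1:Mul1,r2:2,r3:Add1,r4:1,r5:Add2
  c5: CDB Add1=6; issue SUB r4<-Add1  regs: r0:4,r1:Mul1,r2:2,r3:6,r4:Add1,r5:Add2
  c6: CDB Mul1=2; issue MUL r3<-Mul1  regs: r0:4,r1:2,r2:2,r3:Mul1,r4:Add1,r5:Add2
  c7: stall  regs: r0:4,r1:2,r2:2,r3:Mul1,r4:Add1,r5:Add2
  c8: CDB Add2=12; issue ADD r4<-Add2  regs: r0:4,r1:2,r2:2,r3:Mul1,r4:Add2,r5:12
  c9: -  regs: r0:4,r1:2,r2:2,r3:Mul1,r4:Add2,r5:12
  c10: CDB Mul2=4  regs: r0:4,r1:2,r2:2,r3:Mul1,r4:Add2,r5:12
  c11: CDB Add1=10  regs: r0:4,r1:2,r2:2,r3:Mul1,r4:Add2,r5:12
  c12: CDB Mul1=144  regs: r0:4,r1:2,r2:2,r3:144,r4:Add2,r5:12
  c13: -  regs: r0:4,r1:2,r2:2,r3:144,r4:Add2,r5:12
  c14: -  regs: r0:4,r1:2,r2:2,r3:144,r4:Add2,r5:12

STATUS = VALUE 144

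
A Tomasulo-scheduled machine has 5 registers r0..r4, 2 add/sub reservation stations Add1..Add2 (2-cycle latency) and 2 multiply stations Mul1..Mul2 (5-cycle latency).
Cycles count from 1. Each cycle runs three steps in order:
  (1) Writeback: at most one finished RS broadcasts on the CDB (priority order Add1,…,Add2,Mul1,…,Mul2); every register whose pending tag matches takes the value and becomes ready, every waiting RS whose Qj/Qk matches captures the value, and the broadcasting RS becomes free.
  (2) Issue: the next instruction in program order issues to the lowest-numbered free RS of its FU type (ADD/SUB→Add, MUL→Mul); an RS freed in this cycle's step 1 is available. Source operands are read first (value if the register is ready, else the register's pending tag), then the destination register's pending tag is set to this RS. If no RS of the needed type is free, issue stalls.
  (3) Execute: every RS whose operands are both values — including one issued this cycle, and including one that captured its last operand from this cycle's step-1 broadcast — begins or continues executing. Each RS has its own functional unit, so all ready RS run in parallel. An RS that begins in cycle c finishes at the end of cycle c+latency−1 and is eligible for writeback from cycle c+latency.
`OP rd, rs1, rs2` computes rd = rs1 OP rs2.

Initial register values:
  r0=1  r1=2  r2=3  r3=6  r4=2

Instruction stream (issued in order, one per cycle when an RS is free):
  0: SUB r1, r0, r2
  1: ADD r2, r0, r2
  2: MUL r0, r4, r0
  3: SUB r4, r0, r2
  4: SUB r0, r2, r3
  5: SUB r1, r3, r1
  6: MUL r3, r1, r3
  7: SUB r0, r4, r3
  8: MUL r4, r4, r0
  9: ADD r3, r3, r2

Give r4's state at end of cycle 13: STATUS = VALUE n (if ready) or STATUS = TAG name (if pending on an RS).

c1: issue SUB r1<-Add1 | r0:1,r1:Add1,r2:3,r3:6,r4:2
c2: issue ADD r2<-Add2 | r0:1,r1:Add1,r2:Add2,r3:6,r4:2
c3: CDB Add1=-2; issue MUL r0<-Mul1 | r0:Mul1,r1:-2,r2:Add2,r3:6,r4:2
c4: CDB Add2=4; issue SUB r4<-Add1 | r0:Mul1,r1:-2,r2:4,r3:6,r4:Add1
c5: issue SUB r0<-Add2 | r0:Add2,r1:-2,r2:4,r3:6,r4:Add1
c6: stall | r0:Add2,r1:-2,r2:4,r3:6,r4:Add1
c7: CDB Add2=-2; issue SUB r1<-Add2 | r0:-2,r1:Add2,r2:4,r3:6,r4:Add1
c8: CDB Mul1=2; issue MUL r3<-Mul1 | r0:-2,r1:Add2,r2:4,r3:Mul1,r4:Add1
c9: CDB Add2=8; issue SUB r0<-Add2 | r0:Add2,r1:8,r2:4,r3:Mul1,r4:Add1
c10: CDB Add1=-2; issue MUL r4<-Mul2 | r0:Add2,r1:8,r2:4,r3:Mul1,r4:Mul2
c11: issue ADD r3<-Add1 | r0:Add2,r1:8,r2:4,r3:Add1,r4:Mul2
c12: - | r0:Add2,r1:8,r2:4,r3:Add1,r4:Mul2
c13: - | r0:Add2,r1:8,r2:4,r3:Add1,r4:Mul2

STATUS = TAG Mul2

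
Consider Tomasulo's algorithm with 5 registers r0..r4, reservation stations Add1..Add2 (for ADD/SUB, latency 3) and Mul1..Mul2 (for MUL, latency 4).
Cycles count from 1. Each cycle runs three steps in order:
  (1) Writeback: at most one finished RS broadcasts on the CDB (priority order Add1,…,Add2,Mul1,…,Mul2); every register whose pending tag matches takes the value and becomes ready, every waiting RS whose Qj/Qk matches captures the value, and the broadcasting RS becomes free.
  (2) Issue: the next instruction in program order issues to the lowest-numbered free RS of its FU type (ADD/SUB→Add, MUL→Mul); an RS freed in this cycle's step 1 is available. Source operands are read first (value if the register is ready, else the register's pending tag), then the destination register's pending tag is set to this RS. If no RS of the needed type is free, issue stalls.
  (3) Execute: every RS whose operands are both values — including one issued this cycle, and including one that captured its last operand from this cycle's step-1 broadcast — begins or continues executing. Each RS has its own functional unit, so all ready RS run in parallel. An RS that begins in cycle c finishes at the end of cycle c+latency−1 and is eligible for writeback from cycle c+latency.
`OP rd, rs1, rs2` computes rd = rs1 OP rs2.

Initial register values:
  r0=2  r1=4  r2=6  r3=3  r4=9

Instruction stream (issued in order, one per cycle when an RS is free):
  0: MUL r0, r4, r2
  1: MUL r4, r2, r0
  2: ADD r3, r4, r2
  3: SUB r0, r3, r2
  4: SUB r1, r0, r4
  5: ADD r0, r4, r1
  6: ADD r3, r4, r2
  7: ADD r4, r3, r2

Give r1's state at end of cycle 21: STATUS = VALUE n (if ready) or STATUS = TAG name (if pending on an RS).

cycle 1: issue MUL r0<-Mul1 // r0:Mul1,r1:4,r2:6,r3:3,r4:9
cycle 2: issue MUL r4<-Mul2 // r0:Mul1,r1:4,r2:6,r3:3,r4:Mul2
cycle 3: issue ADD r3<-Add1 // r0:Mul1,r1:4,r2:6,r3:Add1,r4:Mul2
cycle 4: issue SUB r0<-Add2 // r0:Add2,r1:4,r2:6,r3:Add1,r4:Mul2
cycle 5: CDB Mul1=54; stall // r0:Add2,r1:4,r2:6,r3:Add1,r4:Mul2
cycle 6: stall // r0:Add2,r1:4,r2:6,r3:Add1,r4:Mul2
cycle 7: stall // r0:Add2,r1:4,r2:6,r3:Add1,r4:Mul2
cycle 8: stall // r0:Add2,r1:4,r2:6,r3:Add1,r4:Mul2
cycle 9: CDB Mul2=324; stall // r0:Add2,r1:4,r2:6,r3:Add1,r4:324
cycle 10: stall // r0:Add2,r1:4,r2:6,r3:Add1,r4:324
cycle 11: stall // r0:Add2,r1:4,r2:6,r3:Add1,r4:324
cycle 12: CDB Add1=330; issue SUB r1<-Add1 // r0:Add2,r1:Add1,r2:6,r3:330,r4:324
cycle 13: stall // r0:Add2,r1:Add1,r2:6,r3:330,r4:324
cycle 14: stall // r0:Add2,r1:Add1,r2:6,r3:330,r4:324
cycle 15: CDB Add2=324; issue ADD r0<-Add2 // r0:Add2,r1:Add1,r2:6,r3:330,r4:324
cycle 16: stall // r0:Add2,r1:Add1,r2:6,r3:330,r4:324
cycle 17: stall // r0:Add2,r1:Add1,r2:6,r3:330,r4:324
cycle 18: CDB Add1=0; issue ADD r3<-Add1 // r0:Add2,r1:0,r2:6,r3:Add1,r4:324
cycle 19: stall // r0:Add2,r1:0,r2:6,r3:Add1,r4:324
cycle 20: stall // r0:Add2,r1:0,r2:6,r3:Add1,r4:324
cycle 21: CDB Add1=330; issue ADD r4<-Add1 // r0:Add2,r1:0,r2:6,r3:330,r4:Add1

STATUS = VALUE 0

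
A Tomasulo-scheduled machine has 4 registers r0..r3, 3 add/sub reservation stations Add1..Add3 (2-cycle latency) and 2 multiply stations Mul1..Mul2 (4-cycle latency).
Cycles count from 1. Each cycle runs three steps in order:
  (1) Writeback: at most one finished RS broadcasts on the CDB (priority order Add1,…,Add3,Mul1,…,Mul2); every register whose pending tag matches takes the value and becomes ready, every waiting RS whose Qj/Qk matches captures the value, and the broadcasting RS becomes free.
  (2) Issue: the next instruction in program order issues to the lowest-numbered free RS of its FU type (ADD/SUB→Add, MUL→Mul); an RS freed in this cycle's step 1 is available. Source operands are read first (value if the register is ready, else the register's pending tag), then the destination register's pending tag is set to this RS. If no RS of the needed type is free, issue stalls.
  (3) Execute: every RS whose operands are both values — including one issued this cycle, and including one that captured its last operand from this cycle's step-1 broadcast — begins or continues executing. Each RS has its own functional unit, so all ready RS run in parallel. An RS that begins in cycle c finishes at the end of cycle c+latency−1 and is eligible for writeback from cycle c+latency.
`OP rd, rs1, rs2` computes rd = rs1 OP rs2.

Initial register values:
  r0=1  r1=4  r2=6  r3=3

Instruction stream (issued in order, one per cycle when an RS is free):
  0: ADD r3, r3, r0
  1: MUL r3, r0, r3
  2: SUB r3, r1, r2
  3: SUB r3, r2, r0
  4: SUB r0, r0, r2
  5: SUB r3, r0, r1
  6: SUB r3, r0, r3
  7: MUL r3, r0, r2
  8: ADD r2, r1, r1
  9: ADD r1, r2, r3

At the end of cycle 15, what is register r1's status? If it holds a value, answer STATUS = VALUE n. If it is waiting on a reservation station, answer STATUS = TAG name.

c1: issue ADD r3<-Add1 | r0:1,r1:4,r2:6,r3:Add1
c2: issue MUL r3<-Mul1 | r0:1,r1:4,r2:6,r3:Mul1
c3: CDB Add1=4; issue SUB r3<-Add1 | r0:1,r1:4,r2:6,r3:Add1
c4: issue SUB r3<-Add2 | r0:1,r1:4,r2:6,r3:Add2
c5: CDB Add1=-2; issue SUB r0<-Add1 | r0:Add1,r1:4,r2:6,r3:Add2
c6: CDB Add2=5; issue SUB r3<-Add2 | r0:Add1,r1:4,r2:6,r3:Add2
c7: CDB Add1=-5; issue SUB r3<-Add1 | r0:-5,r1:4,r2:6,r3:Add1
c8: CDB Mul1=4; issue MUL r3<-Mul1 | r0:-5,r1:4,r2:6,r3:Mul1
c9: CDB Add2=-9; issue ADD r2<-Add2 | r0:-5,r1:4,r2:Add2,r3:Mul1
c10: issue ADD r1<-Add3 | r0:-5,r1:Add3,r2:Add2,r3:Mul1
c11: CDB Add1=4 | r0:-5,r1:Add3,r2:Add2,r3:Mul1
c12: CDB Add2=8 | r0:-5,r1:Add3,r2:8,r3:Mul1
c13: CDB Mul1=-30 | r0:-5,r1:Add3,r2:8,r3:-30
c14: - | r0:-5,r1:Add3,r2:8,r3:-30
c15: CDB Add3=-22 | r0:-5,r1:-22,r2:8,r3:-30

STATUS = VALUE -22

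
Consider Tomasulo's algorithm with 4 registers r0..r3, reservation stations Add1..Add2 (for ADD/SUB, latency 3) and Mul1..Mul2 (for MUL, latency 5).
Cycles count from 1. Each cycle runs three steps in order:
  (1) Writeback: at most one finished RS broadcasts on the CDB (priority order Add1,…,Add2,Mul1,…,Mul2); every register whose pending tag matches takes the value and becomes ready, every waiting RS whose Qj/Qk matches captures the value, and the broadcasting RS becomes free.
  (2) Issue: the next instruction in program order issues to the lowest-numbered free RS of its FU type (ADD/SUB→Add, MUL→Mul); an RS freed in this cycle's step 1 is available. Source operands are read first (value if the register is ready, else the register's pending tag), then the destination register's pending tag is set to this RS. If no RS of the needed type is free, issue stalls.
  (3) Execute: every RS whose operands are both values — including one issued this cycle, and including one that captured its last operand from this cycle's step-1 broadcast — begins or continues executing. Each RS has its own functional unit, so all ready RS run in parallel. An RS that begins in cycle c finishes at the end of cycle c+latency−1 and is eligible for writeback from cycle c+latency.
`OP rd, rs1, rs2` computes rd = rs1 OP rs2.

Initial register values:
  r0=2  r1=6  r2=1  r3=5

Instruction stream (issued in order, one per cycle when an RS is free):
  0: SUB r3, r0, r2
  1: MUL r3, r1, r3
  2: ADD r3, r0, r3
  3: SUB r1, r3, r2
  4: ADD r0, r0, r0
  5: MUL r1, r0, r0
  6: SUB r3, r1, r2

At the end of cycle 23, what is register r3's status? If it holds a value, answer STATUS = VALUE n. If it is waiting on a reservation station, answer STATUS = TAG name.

  c1: issue SUB r3<-Add1  regs: r0:2,r1:6,r2:1,r3:Add1
  c2: issue MUL r3<-Mul1  regs: r0:2,r1:6,r2:1,r3:Mul1
  c3: issue ADD r3<-Add2  regs: r0:2,r1:6,r2:1,r3:Add2
  c4: CDB Add1=1; issue SUB r1<-Add1  regs: r0:2,r1:Add1,r2:1,r3:Add2
  c5: stall  regs: r0:2,r1:Add1,r2:1,r3:Add2
  c6: stall  regs: r0:2,r1:Add1,r2:1,r3:Add2
  c7: stall  regs: r0:2,r1:Add1,r2:1,r3:Add2
  c8: stall  regs: r0:2,r1:Add1,r2:1,r3:Add2
  c9: CDB Mul1=6; stall  regs: r0:2,r1:Add1,r2:1,r3:Add2
  c10: stall  regs: r0:2,r1:Add1,r2:1,r3:Add2
  c11: stall  regs: r0:2,r1:Add1,r2:1,r3:Add2
  c12: CDB Add2=8; issue ADD r0<-Add2  regs: r0:Add2,r1:Add1,r2:1,r3:8
  c13: issue MUL r1<-Mul1  regs: r0:Add2,r1:Mul1,r2:1,r3:8
  c14: stall  regs: r0:Add2,r1:Mul1,r2:1,r3:8
  c15: CDB Add1=7; issue SUB r3<-Add1  regs: r0:Add2,r1:Mul1,r2:1,r3:Add1
  c16: CDB Add2=4  regs: r0:4,r1:Mul1,r2:1,r3:Add1
  c17: -  regs: r0:4,r1:Mul1,r2:1,r3:Add1
  c18: -  regs: r0:4,r1:Mul1,r2:1,r3:Add1
  c19: -  regs: r0:4,r1:Mul1,r2:1,r3:Add1
  c20: -  regs: r0:4,r1:Mul1,r2:1,r3:Add1
  c21: CDB Mul1=16  regs: r0:4,r1:16,r2:1,r3:Add1
  c22: -  regs: r0:4,r1:16,r2:1,r3:Add1
  c23: -  regs: r0:4,r1:16,r2:1,r3:Add1

STATUS = TAG Add1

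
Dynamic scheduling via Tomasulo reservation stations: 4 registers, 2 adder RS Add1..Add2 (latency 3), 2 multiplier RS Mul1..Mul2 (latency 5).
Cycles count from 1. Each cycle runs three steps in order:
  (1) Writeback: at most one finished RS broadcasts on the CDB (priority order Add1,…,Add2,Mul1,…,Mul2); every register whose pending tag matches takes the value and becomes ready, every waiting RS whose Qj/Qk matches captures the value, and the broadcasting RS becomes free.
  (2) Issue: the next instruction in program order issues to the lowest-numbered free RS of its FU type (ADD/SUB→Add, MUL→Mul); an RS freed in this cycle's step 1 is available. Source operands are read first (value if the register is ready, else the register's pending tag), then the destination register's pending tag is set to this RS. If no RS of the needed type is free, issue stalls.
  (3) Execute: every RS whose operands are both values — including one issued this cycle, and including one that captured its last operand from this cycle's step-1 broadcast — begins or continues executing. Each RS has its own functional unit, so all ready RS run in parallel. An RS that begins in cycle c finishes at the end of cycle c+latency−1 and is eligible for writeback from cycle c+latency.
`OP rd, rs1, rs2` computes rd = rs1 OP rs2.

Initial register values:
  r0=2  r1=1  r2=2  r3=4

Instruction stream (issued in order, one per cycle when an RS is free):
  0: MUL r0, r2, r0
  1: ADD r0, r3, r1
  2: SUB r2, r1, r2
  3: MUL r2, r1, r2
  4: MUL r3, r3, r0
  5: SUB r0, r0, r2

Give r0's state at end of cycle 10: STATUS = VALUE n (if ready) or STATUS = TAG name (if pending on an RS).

  c1: issue MUL r0<-Mul1  regs: r0:Mul1,r1:1,r2:2,r3:4
  c2: issue ADD r0<-Add1  regs: r0:Add1,r1:1,r2:2,r3:4
  c3: issue SUB r2<-Add2  regs: r0:Add1,r1:1,r2:Add2,r3:4
  c4: issue MUL r2<-Mul2  regs: r0:Add1,r1:1,r2:Mul2,r3:4
  c5: CDB Add1=5; stall  regs: r0:5,r1:1,r2:Mul2,r3:4
  c6: CDB Add2=-1; stall  regs: r0:5,r1:1,r2:Mul2,r3:4
  c7: CDB Mul1=4; issue MUL r3<-Mul1  regs: r0:5,r1:1,r2:Mul2,r3:Mul1
  c8: issue SUB r0<-Add1  regs: r0:Add1,r1:1,r2:Mul2,r3:Mul1
  c9: -  regs: r0:Add1,r1:1,r2:Mul2,r3:Mul1
  c10: -  regs: r0:Add1,r1:1,r2:Mul2,r3:Mul1

STATUS = TAG Add1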